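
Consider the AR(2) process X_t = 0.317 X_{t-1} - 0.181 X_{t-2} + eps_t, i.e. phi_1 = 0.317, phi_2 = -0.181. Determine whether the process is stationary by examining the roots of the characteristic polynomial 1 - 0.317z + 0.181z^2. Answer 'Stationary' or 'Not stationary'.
\text{Stationary}

The AR(p) characteristic polynomial is P(z) = 1 - 0.317z + 0.181z^2.
Stationarity requires all roots to lie outside the unit circle, i.e. |z| > 1 for every root.
Set 1 + (-0.317) z + (0.181) z^2 = 0, i.e. a z^2 + b z + c = 0 with a = 0.181, b = -0.317, c = 1.
Discriminant D = b^2 - 4ac = (-0.317)^2 - 4*(0.181)*1 = 0.100489 - (0.724) = -0.623511.
D < 0, so the roots are the complex-conjugate pair z = (-b +/- i sqrt(-D)) / (2a) = 0.8757 +/- 2.1813i.
For a conjugate pair |z|^2 = z * conj(z) = (product of roots) = c/a = 1/(0.181) = 5.524862, so |z| = sqrt(5.524862) = 2.3505 for both roots.
Moduli of all roots: 2.3505, 2.3505.
All moduli strictly greater than 1? Yes.
Verdict: Stationary.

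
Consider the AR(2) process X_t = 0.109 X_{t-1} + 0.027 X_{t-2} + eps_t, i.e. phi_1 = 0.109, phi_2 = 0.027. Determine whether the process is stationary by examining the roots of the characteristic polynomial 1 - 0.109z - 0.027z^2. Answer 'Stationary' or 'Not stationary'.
\text{Stationary}

The AR(p) characteristic polynomial is P(z) = 1 - 0.109z - 0.027z^2.
Stationarity requires all roots to lie outside the unit circle, i.e. |z| > 1 for every root.
Set 1 + (-0.109) z + (-0.027) z^2 = 0, i.e. a z^2 + b z + c = 0 with a = -0.027, b = -0.109, c = 1.
Discriminant D = b^2 - 4ac = (-0.109)^2 - 4*(-0.027)*1 = 0.011881 - (-0.108) = 0.119881.
D >= 0, so the roots are real: z = (-b +/- sqrt(D)) / (2a) = (0.109 +/- 0.346238) / (-0.054).
  z_1 = (0.109 + 0.346238) / (-0.054) = -8.4303,   |z_1| = 8.4303.
  z_2 = (0.109 - 0.346238) / (-0.054) = 4.3933,   |z_2| = 4.3933.
Moduli of all roots: 8.4303, 4.3933.
All moduli strictly greater than 1? Yes.
Verdict: Stationary.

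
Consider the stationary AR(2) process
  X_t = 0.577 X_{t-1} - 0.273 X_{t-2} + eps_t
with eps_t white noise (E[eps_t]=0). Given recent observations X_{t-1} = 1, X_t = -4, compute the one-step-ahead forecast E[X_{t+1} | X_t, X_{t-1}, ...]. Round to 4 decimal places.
E[X_{t+1} \mid \mathcal F_t] = -2.5810

For an AR(p) model X_t = c + sum_i phi_i X_{t-i} + eps_t, the
one-step-ahead conditional mean is
  E[X_{t+1} | X_t, ...] = c + sum_i phi_i X_{t+1-i}.
Substitute known values:
  E[X_{t+1} | ...] = (0.577) * (-4) + (-0.273) * (1)
                   = -2.5810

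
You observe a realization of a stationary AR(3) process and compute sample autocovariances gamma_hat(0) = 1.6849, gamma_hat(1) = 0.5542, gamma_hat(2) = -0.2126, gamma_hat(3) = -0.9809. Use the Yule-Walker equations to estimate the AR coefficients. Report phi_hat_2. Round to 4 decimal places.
\hat\phi_{2} = -0.0410

The Yule-Walker equations for an AR(p) process read, in matrix form,
  Gamma_p phi = r_p,   with   (Gamma_p)_{ij} = gamma(|i - j|),
                       (r_p)_i = gamma(i),   i,j = 1..p.
Substitute the sample gammas (Toeplitz matrix and right-hand side of size 3):
  Gamma_p = [[1.6849, 0.5542, -0.2126], [0.5542, 1.6849, 0.5542], [-0.2126, 0.5542, 1.6849]]
  r_p     = [0.5542, -0.2126, -0.9809]
Written out (R1..R3):
  (R1) 1.6849 phi_1 + 0.5542 phi_2 - 0.2126 phi_3 = 0.5542
  (R2) 0.5542 phi_1 + 1.6849 phi_2 + 0.5542 phi_3 = -0.2126
  (R3) -0.2126 phi_1 + 0.5542 phi_2 + 1.6849 phi_3 = -0.9809
Gaussian elimination:
  R2 <- R2 - (0.5542/1.6849) R1 = R2 - (0.328922) R1:  1.502612 phi_2 + 0.624129 phi_3 = -0.394888
  R3 <- R3 - (-0.2126/1.6849) R1 = R3 - (-0.12618) R1:  0.624129 phi_2 + 1.658074 phi_3 = -0.910971
  R3 <- R3 - (0.624129/1.502612) R2 = R3 - (0.415363) R2:  1.398834 phi_3 = -0.746949
Back-substitution:
  phi_hat_3 = -0.746949 / 1.398834 = -0.53398
  phi_hat_2 = (-0.394888 - (0.624129)(-0.53398)) / 1.502612 = -0.041006
  phi_hat_1 = (0.5542 - (0.5542)(-0.041006) - (-0.2126)(-0.53398)) / 1.6849 = 0.275032
So phi_hat = [0.2750, -0.0410, -0.5340].
Therefore phi_hat_2 = -0.0410.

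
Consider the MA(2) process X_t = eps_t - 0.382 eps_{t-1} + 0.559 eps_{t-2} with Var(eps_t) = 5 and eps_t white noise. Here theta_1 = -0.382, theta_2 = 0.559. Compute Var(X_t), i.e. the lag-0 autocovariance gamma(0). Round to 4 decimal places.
\gamma(0) = 7.2920

For an MA(q) process X_t = eps_t + sum_i theta_i eps_{t-i} with
Var(eps_t) = sigma^2, the variance is
  gamma(0) = sigma^2 * (1 + sum_i theta_i^2).
  sum_i theta_i^2 = (-0.382)^2 + (0.559)^2 = 0.145924 + 0.312481 = 0.458405.
  gamma(0) = 5 * (1 + 0.458405) = 5 * 1.458405 = 7.292025, which rounds to 7.2920.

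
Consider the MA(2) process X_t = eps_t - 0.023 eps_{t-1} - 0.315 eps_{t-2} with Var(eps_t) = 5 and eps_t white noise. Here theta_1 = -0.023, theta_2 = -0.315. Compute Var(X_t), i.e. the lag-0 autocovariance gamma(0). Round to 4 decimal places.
\gamma(0) = 5.4988

For an MA(q) process X_t = eps_t + sum_i theta_i eps_{t-i} with
Var(eps_t) = sigma^2, the variance is
  gamma(0) = sigma^2 * (1 + sum_i theta_i^2).
  sum_i theta_i^2 = (-0.023)^2 + (-0.315)^2 = 0.000529 + 0.099225 = 0.099754.
  gamma(0) = 5 * (1 + 0.099754) = 5 * 1.099754 = 5.49877, which rounds to 5.4988.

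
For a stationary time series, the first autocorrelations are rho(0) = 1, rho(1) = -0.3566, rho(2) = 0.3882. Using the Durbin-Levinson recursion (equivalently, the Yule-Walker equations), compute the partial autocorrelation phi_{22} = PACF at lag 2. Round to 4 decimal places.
\phi_{22} = 0.2991

The PACF at lag k is phi_{kk}, the last component of the solution
to the Yule-Walker system G_k phi = r_k where
  (G_k)_{ij} = rho(|i - j|), (r_k)_i = rho(i), i,j = 1..k.
Equivalently, Durbin-Levinson gives phi_{kk} iteratively:
  phi_{11} = rho(1)
  phi_{kk} = [rho(k) - sum_{j=1..k-1} phi_{k-1,j} rho(k-j)]
            / [1 - sum_{j=1..k-1} phi_{k-1,j} rho(j)],
  phi_{k,j} = phi_{k-1,j} - phi_{kk} phi_{k-1,k-j},  j = 1..k-1.
Step k = 1:
  phi_11 = rho(1) = -0.3566.
Step k = 2:
  phi_22 = [rho(2) - phi_11 rho(1)] / [1 - phi_11 rho(1)] = [0.3882 - (-0.3566)(-0.3566)] / [1 - (-0.3566)(-0.3566)]
         = 0.26103644 / 0.87283644 = 0.2991.
Therefore phi_{22} = 0.2991.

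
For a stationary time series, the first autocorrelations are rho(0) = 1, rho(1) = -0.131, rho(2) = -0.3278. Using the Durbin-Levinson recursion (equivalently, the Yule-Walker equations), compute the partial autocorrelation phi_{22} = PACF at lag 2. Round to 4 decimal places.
\phi_{22} = -0.3510

The PACF at lag k is phi_{kk}, the last component of the solution
to the Yule-Walker system G_k phi = r_k where
  (G_k)_{ij} = rho(|i - j|), (r_k)_i = rho(i), i,j = 1..k.
Equivalently, Durbin-Levinson gives phi_{kk} iteratively:
  phi_{11} = rho(1)
  phi_{kk} = [rho(k) - sum_{j=1..k-1} phi_{k-1,j} rho(k-j)]
            / [1 - sum_{j=1..k-1} phi_{k-1,j} rho(j)],
  phi_{k,j} = phi_{k-1,j} - phi_{kk} phi_{k-1,k-j},  j = 1..k-1.
Step k = 1:
  phi_11 = rho(1) = -0.131.
Step k = 2:
  phi_22 = [rho(2) - phi_11 rho(1)] / [1 - phi_11 rho(1)] = [-0.3278 - (-0.131)(-0.131)] / [1 - (-0.131)(-0.131)]
         = -0.344961 / 0.982839 = -0.351.
Therefore phi_{22} = -0.3510.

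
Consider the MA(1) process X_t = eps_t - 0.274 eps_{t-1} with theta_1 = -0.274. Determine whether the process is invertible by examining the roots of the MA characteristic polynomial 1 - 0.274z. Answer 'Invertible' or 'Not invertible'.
\text{Invertible}

The MA(q) characteristic polynomial is P(z) = 1 - 0.274z.
Invertibility requires all roots to lie outside the unit circle, i.e. |z| > 1 for every root.
This is linear in z: 1 + (-0.274) z = 0  =>  z = -1/(-0.274) = 3.649635,  |z| = 3.649635.
Moduli of all roots: 3.6496.
All moduli strictly greater than 1? Yes.
Verdict: Invertible.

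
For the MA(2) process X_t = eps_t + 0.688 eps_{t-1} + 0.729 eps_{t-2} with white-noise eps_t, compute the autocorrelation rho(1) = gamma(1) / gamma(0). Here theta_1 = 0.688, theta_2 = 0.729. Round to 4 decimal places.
\rho(1) = 0.5934

For an MA(q) process with theta_0 = 1, the autocovariance is
  gamma(k) = sigma^2 * sum_{i=0..q-k} theta_i * theta_{i+k},
and rho(k) = gamma(k) / gamma(0). Sigma^2 cancels.
  numerator   = (1)*(0.688) + (0.688)*(0.729) = 1.189552.
  denominator = (1)^2 + (0.688)^2 + (0.729)^2 = 2.004785.
  rho(1) = 1.189552 / 2.004785 = 0.5934.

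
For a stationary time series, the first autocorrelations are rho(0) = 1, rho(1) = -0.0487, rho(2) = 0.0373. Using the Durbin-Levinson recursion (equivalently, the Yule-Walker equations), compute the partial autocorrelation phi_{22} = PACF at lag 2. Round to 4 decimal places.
\phi_{22} = 0.0350

The PACF at lag k is phi_{kk}, the last component of the solution
to the Yule-Walker system G_k phi = r_k where
  (G_k)_{ij} = rho(|i - j|), (r_k)_i = rho(i), i,j = 1..k.
Equivalently, Durbin-Levinson gives phi_{kk} iteratively:
  phi_{11} = rho(1)
  phi_{kk} = [rho(k) - sum_{j=1..k-1} phi_{k-1,j} rho(k-j)]
            / [1 - sum_{j=1..k-1} phi_{k-1,j} rho(j)],
  phi_{k,j} = phi_{k-1,j} - phi_{kk} phi_{k-1,k-j},  j = 1..k-1.
Step k = 1:
  phi_11 = rho(1) = -0.0487.
Step k = 2:
  phi_22 = [rho(2) - phi_11 rho(1)] / [1 - phi_11 rho(1)] = [0.0373 - (-0.0487)(-0.0487)] / [1 - (-0.0487)(-0.0487)]
         = 0.03492831 / 0.99762831 = 0.035.
Therefore phi_{22} = 0.0350.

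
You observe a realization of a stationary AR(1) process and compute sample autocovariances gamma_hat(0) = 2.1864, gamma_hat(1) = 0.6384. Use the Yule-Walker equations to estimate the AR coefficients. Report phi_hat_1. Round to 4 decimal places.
\hat\phi_{1} = 0.2920

The Yule-Walker equations for an AR(p) process read, in matrix form,
  Gamma_p phi = r_p,   with   (Gamma_p)_{ij} = gamma(|i - j|),
                       (r_p)_i = gamma(i),   i,j = 1..p.
Substitute the sample gammas (Toeplitz matrix and right-hand side of size 1):
  Gamma_p = [[2.1864]]
  r_p     = [0.6384]
With p = 1 this is the single equation gamma(0) phi_1 = gamma(1):
  phi_hat_1 = gamma(1) / gamma(0) = 0.6384 / 2.1864 = 0.2920.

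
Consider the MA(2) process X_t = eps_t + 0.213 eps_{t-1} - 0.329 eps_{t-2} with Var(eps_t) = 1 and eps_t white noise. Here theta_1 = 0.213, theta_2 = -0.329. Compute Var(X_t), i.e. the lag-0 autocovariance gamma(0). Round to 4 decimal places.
\gamma(0) = 1.1536

For an MA(q) process X_t = eps_t + sum_i theta_i eps_{t-i} with
Var(eps_t) = sigma^2, the variance is
  gamma(0) = sigma^2 * (1 + sum_i theta_i^2).
  sum_i theta_i^2 = (0.213)^2 + (-0.329)^2 = 0.045369 + 0.108241 = 0.15361.
  gamma(0) = 1 * (1 + 0.15361) = 1 * 1.15361 = 1.15361, which rounds to 1.1536.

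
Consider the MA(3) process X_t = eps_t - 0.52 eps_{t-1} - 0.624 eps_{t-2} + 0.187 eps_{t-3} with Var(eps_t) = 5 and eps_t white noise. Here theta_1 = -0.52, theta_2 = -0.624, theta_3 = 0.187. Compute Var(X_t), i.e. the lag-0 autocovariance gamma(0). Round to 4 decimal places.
\gamma(0) = 8.4737

For an MA(q) process X_t = eps_t + sum_i theta_i eps_{t-i} with
Var(eps_t) = sigma^2, the variance is
  gamma(0) = sigma^2 * (1 + sum_i theta_i^2).
  sum_i theta_i^2 = (-0.52)^2 + (-0.624)^2 + (0.187)^2 = 0.2704 + 0.389376 + 0.034969 = 0.694745.
  gamma(0) = 5 * (1 + 0.694745) = 5 * 1.694745 = 8.473725, which rounds to 8.4737.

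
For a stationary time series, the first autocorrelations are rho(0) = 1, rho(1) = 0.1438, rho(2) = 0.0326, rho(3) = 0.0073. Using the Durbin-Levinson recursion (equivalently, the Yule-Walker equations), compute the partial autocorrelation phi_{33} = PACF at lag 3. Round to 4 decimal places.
\phi_{33} = 0.0009

The PACF at lag k is phi_{kk}, the last component of the solution
to the Yule-Walker system G_k phi = r_k where
  (G_k)_{ij} = rho(|i - j|), (r_k)_i = rho(i), i,j = 1..k.
Equivalently, Durbin-Levinson gives phi_{kk} iteratively:
  phi_{11} = rho(1)
  phi_{kk} = [rho(k) - sum_{j=1..k-1} phi_{k-1,j} rho(k-j)]
            / [1 - sum_{j=1..k-1} phi_{k-1,j} rho(j)],
  phi_{k,j} = phi_{k-1,j} - phi_{kk} phi_{k-1,k-j},  j = 1..k-1.
Step k = 1:
  phi_11 = rho(1) = 0.1438.
Step k = 2:
  phi_22 = [rho(2) - phi_11 rho(1)] / [1 - phi_11 rho(1)] = [0.0326 - (0.1438)(0.1438)] / [1 - (0.1438)(0.1438)]
         = 0.01192156 / 0.97932156 = 0.012173.
  Update: phi_21 = phi_11 - phi_22 phi_11 = 0.1438 - (0.012173)(0.1438) = 0.142049.
Step k = 3:
  phi_33 = [rho(3) - phi_21 rho(2) - phi_22 rho(1)] / [1 - phi_21 rho(1) - phi_22 rho(2)]
    numerator   = 0.0073 - (0.142049)(0.0326) - (0.012173)(0.1438) = 0.00091867
    denominator = 1 - (0.142049)(0.1438) - (0.012173)(0.0326) = 0.97917644
  phi_33 = 0.00091867 / 0.97917644 = 0.0009.
Therefore phi_{33} = 0.0009.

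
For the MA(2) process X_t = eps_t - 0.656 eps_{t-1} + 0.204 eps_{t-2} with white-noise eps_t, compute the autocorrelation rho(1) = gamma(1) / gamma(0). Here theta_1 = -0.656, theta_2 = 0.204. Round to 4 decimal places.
\rho(1) = -0.5366

For an MA(q) process with theta_0 = 1, the autocovariance is
  gamma(k) = sigma^2 * sum_{i=0..q-k} theta_i * theta_{i+k},
and rho(k) = gamma(k) / gamma(0). Sigma^2 cancels.
  numerator   = (1)*(-0.656) + (-0.656)*(0.204) = -0.789824.
  denominator = (1)^2 + (-0.656)^2 + (0.204)^2 = 1.471952.
  rho(1) = -0.789824 / 1.471952 = -0.5366.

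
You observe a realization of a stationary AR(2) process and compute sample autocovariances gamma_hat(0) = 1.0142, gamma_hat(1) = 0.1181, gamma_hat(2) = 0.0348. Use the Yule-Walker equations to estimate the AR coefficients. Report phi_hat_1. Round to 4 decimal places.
\hat\phi_{1} = 0.1140

The Yule-Walker equations for an AR(p) process read, in matrix form,
  Gamma_p phi = r_p,   with   (Gamma_p)_{ij} = gamma(|i - j|),
                       (r_p)_i = gamma(i),   i,j = 1..p.
Substitute the sample gammas (Toeplitz matrix and right-hand side of size 2):
  Gamma_p = [[1.0142, 0.1181], [0.1181, 1.0142]]
  r_p     = [0.1181, 0.0348]
Written out:
  1.0142 phi_1 + 0.1181 phi_2 = 0.1181
  0.1181 phi_1 + 1.0142 phi_2 = 0.0348
Solve by Cramer's rule:
  det = gamma(0)^2 - gamma(1)^2 = (1.0142)^2 - (0.1181)^2 = 1.02860164 - 0.01394761 = 1.01465403
  phi_hat_1 = [gamma(1) gamma(0) - gamma(1) gamma(2)] / det = [(0.1181)(1.0142) - (0.1181)(0.0348)] / 1.01465403 = 0.11566714 / 1.01465403 = 0.114
  phi_hat_2 = [gamma(0) gamma(2) - gamma(1)^2] / det = [(1.0142)(0.0348) - (0.1181)^2] / 1.01465403 = 0.02134655 / 1.01465403 = 0.021
So phi_hat = [0.1140, 0.0210].
Therefore phi_hat_1 = 0.1140.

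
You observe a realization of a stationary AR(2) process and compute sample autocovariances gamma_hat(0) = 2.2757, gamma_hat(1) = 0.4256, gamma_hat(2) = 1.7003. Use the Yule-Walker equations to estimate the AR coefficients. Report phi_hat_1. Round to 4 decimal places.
\hat\phi_{1} = 0.0490

The Yule-Walker equations for an AR(p) process read, in matrix form,
  Gamma_p phi = r_p,   with   (Gamma_p)_{ij} = gamma(|i - j|),
                       (r_p)_i = gamma(i),   i,j = 1..p.
Substitute the sample gammas (Toeplitz matrix and right-hand side of size 2):
  Gamma_p = [[2.2757, 0.4256], [0.4256, 2.2757]]
  r_p     = [0.4256, 1.7003]
Written out:
  2.2757 phi_1 + 0.4256 phi_2 = 0.4256
  0.4256 phi_1 + 2.2757 phi_2 = 1.7003
Solve by Cramer's rule:
  det = gamma(0)^2 - gamma(1)^2 = (2.2757)^2 - (0.4256)^2 = 5.17881049 - 0.18113536 = 4.99767513
  phi_hat_1 = [gamma(1) gamma(0) - gamma(1) gamma(2)] / det = [(0.4256)(2.2757) - (0.4256)(1.7003)] / 4.99767513 = 0.24489024 / 4.99767513 = 0.049
  phi_hat_2 = [gamma(0) gamma(2) - gamma(1)^2] / det = [(2.2757)(1.7003) - (0.4256)^2] / 4.99767513 = 3.68823735 / 4.99767513 = 0.738
So phi_hat = [0.0490, 0.7380].
Therefore phi_hat_1 = 0.0490.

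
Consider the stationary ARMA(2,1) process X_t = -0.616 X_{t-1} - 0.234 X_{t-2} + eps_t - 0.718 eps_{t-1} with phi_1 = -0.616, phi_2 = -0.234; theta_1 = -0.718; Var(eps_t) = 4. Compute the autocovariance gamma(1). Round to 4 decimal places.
\gamma(1) = -8.6082

Multiply the model equation by X_{t-k} and take expectations. With theta_0 = psi_0 = 1 and psi_j the MA(infinity) weights, this gives
  gamma(k) - sum_i phi_i gamma(k-i) = c_k,
  c_k = sigma^2 * sum_{j=k..q} theta_j psi_{j-k}   (c_k = 0 for k > q),
using gamma(-m) = gamma(m).
psi-weights needed (psi_j = theta_j + sum_i phi_i psi_{j-i}):
  psi_1 = theta_1 + phi_1 = -0.718 + (-0.616) = -1.334
Right-hand sides:
  c_0 = sigma^2 (1 + theta_1 psi_1) = 4 * (1 + (-0.718)(-1.334)) = 4 * 1.957812 = 7.831248
  c_1 = sigma^2 theta_1 = 4 * (-0.718) = -2.872
  c_2 = 0
Equations for k = 0, 1, 2 (AR order 2, c_2 = 0):
  (E0) gamma(0) = phi_1 gamma(1) + phi_2 gamma(2) + c_0
  (E1) gamma(1) = phi_1 gamma(0) + phi_2 gamma(1) + c_1
  (E2) gamma(2) = phi_1 gamma(1) + phi_2 gamma(0)
From (E1): gamma(1) = A gamma(0) + B with
  A = phi_1 / (1 - phi_2) = -0.616 / 1.234 = -0.49919,   B = c_1 / (1 - phi_2) = -2.872 / 1.234 = -2.327391.
Insert (E2) into (E0): gamma(0) (1 - phi_2^2) = phi_1 (1 + phi_2) gamma(1) + c_0.
  phi_1 (1 + phi_2) = (-0.616)(0.766) = -0.471856,   1 - phi_2^2 = 0.945244.
Replace gamma(1) by A gamma(0) + B and collect gamma(0):
  gamma(0) [0.945244 - (-0.471856)(-0.49919)] = (-0.471856)(-2.327391) + 7.831248
  gamma(0) * 0.709698 = 8.929441
  gamma(0) = 8.929441 / 0.709698 = 12.582023.
  gamma(1) = A gamma(0) + B = (-0.49919)(12.582023) + (-2.327391) = -8.608206.
Therefore gamma(1) = -8.6082 (to 4 decimal places).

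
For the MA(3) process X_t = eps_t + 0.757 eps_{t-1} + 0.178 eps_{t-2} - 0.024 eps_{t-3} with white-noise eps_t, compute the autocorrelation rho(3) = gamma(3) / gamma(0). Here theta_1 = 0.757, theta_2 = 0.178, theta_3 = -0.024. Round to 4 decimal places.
\rho(3) = -0.0150

For an MA(q) process with theta_0 = 1, the autocovariance is
  gamma(k) = sigma^2 * sum_{i=0..q-k} theta_i * theta_{i+k},
and rho(k) = gamma(k) / gamma(0). Sigma^2 cancels.
  numerator   = (1)*(-0.024) = -0.024.
  denominator = (1)^2 + (0.757)^2 + (0.178)^2 + (-0.024)^2 = 1.605309.
  rho(3) = -0.024 / 1.605309 = -0.0150.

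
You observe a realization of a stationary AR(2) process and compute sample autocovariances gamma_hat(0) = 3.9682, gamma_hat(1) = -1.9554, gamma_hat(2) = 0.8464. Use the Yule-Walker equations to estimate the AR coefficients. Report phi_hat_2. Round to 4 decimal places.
\hat\phi_{2} = -0.0390

The Yule-Walker equations for an AR(p) process read, in matrix form,
  Gamma_p phi = r_p,   with   (Gamma_p)_{ij} = gamma(|i - j|),
                       (r_p)_i = gamma(i),   i,j = 1..p.
Substitute the sample gammas (Toeplitz matrix and right-hand side of size 2):
  Gamma_p = [[3.9682, -1.9554], [-1.9554, 3.9682]]
  r_p     = [-1.9554, 0.8464]
Written out:
  3.9682 phi_1 - 1.9554 phi_2 = -1.9554
  -1.9554 phi_1 + 3.9682 phi_2 = 0.8464
Solve by Cramer's rule:
  det = gamma(0)^2 - gamma(1)^2 = (3.9682)^2 - (-1.9554)^2 = 15.74661124 - 3.82358916 = 11.92302208
  phi_hat_1 = [gamma(1) gamma(0) - gamma(1) gamma(2)] / det = [(-1.9554)(3.9682) - (-1.9554)(0.8464)] / 11.92302208 = -6.10436772 / 11.92302208 = -0.512
  phi_hat_2 = [gamma(0) gamma(2) - gamma(1)^2] / det = [(3.9682)(0.8464) - (-1.9554)^2] / 11.92302208 = -0.46490468 / 11.92302208 = -0.039
So phi_hat = [-0.5120, -0.0390].
Therefore phi_hat_2 = -0.0390.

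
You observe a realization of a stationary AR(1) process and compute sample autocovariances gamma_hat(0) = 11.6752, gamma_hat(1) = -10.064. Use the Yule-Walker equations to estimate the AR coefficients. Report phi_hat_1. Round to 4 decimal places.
\hat\phi_{1} = -0.8620

The Yule-Walker equations for an AR(p) process read, in matrix form,
  Gamma_p phi = r_p,   with   (Gamma_p)_{ij} = gamma(|i - j|),
                       (r_p)_i = gamma(i),   i,j = 1..p.
Substitute the sample gammas (Toeplitz matrix and right-hand side of size 1):
  Gamma_p = [[11.6752]]
  r_p     = [-10.064]
With p = 1 this is the single equation gamma(0) phi_1 = gamma(1):
  phi_hat_1 = gamma(1) / gamma(0) = -10.064 / 11.6752 = -0.8620.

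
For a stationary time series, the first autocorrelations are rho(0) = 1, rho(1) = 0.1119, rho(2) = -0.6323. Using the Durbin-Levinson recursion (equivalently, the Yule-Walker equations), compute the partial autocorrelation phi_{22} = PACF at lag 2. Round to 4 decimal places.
\phi_{22} = -0.6530

The PACF at lag k is phi_{kk}, the last component of the solution
to the Yule-Walker system G_k phi = r_k where
  (G_k)_{ij} = rho(|i - j|), (r_k)_i = rho(i), i,j = 1..k.
Equivalently, Durbin-Levinson gives phi_{kk} iteratively:
  phi_{11} = rho(1)
  phi_{kk} = [rho(k) - sum_{j=1..k-1} phi_{k-1,j} rho(k-j)]
            / [1 - sum_{j=1..k-1} phi_{k-1,j} rho(j)],
  phi_{k,j} = phi_{k-1,j} - phi_{kk} phi_{k-1,k-j},  j = 1..k-1.
Step k = 1:
  phi_11 = rho(1) = 0.1119.
Step k = 2:
  phi_22 = [rho(2) - phi_11 rho(1)] / [1 - phi_11 rho(1)] = [-0.6323 - (0.1119)(0.1119)] / [1 - (0.1119)(0.1119)]
         = -0.64482161 / 0.98747839 = -0.653.
Therefore phi_{22} = -0.6530.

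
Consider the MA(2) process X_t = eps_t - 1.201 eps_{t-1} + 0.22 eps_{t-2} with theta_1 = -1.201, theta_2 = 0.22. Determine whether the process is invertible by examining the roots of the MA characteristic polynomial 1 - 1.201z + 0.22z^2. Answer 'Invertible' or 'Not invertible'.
\text{Invertible}

The MA(q) characteristic polynomial is P(z) = 1 - 1.201z + 0.22z^2.
Invertibility requires all roots to lie outside the unit circle, i.e. |z| > 1 for every root.
Set 1 + (-1.201) z + (0.22) z^2 = 0, i.e. a z^2 + b z + c = 0 with a = 0.22, b = -1.201, c = 1.
Discriminant D = b^2 - 4ac = (-1.201)^2 - 4*(0.22)*1 = 1.442401 - (0.88) = 0.562401.
D >= 0, so the roots are real: z = (-b +/- sqrt(D)) / (2a) = (1.201 +/- 0.749934) / (0.44).
  z_1 = (1.201 + 0.749934) / (0.44) = 4.4339,   |z_1| = 4.4339.
  z_2 = (1.201 - 0.749934) / (0.44) = 1.0252,   |z_2| = 1.0252.
Moduli of all roots: 4.4339, 1.0252.
All moduli strictly greater than 1? Yes.
Verdict: Invertible.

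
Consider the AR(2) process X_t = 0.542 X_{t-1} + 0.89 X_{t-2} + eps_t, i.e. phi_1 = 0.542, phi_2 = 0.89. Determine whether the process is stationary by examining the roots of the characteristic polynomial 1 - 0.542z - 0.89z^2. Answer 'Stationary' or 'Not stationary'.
\text{Not stationary}

The AR(p) characteristic polynomial is P(z) = 1 - 0.542z - 0.89z^2.
Stationarity requires all roots to lie outside the unit circle, i.e. |z| > 1 for every root.
Set 1 + (-0.542) z + (-0.89) z^2 = 0, i.e. a z^2 + b z + c = 0 with a = -0.89, b = -0.542, c = 1.
Discriminant D = b^2 - 4ac = (-0.542)^2 - 4*(-0.89)*1 = 0.293764 - (-3.56) = 3.853764.
D >= 0, so the roots are real: z = (-b +/- sqrt(D)) / (2a) = (0.542 +/- 1.963101) / (-1.78).
  z_1 = (0.542 + 1.963101) / (-1.78) = -1.4074,   |z_1| = 1.4074.
  z_2 = (0.542 - 1.963101) / (-1.78) = 0.7984,   |z_2| = 0.7984.
Moduli of all roots: 1.4074, 0.7984.
All moduli strictly greater than 1? No.
Verdict: Not stationary.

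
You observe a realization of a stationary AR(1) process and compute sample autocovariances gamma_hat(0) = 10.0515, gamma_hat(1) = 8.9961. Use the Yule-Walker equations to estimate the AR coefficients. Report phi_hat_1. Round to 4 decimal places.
\hat\phi_{1} = 0.8950

The Yule-Walker equations for an AR(p) process read, in matrix form,
  Gamma_p phi = r_p,   with   (Gamma_p)_{ij} = gamma(|i - j|),
                       (r_p)_i = gamma(i),   i,j = 1..p.
Substitute the sample gammas (Toeplitz matrix and right-hand side of size 1):
  Gamma_p = [[10.0515]]
  r_p     = [8.9961]
With p = 1 this is the single equation gamma(0) phi_1 = gamma(1):
  phi_hat_1 = gamma(1) / gamma(0) = 8.9961 / 10.0515 = 0.8950.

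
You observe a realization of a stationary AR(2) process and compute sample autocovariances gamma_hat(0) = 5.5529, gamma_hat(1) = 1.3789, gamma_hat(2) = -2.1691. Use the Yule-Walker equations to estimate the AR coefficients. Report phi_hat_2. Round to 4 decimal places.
\hat\phi_{2} = -0.4820

The Yule-Walker equations for an AR(p) process read, in matrix form,
  Gamma_p phi = r_p,   with   (Gamma_p)_{ij} = gamma(|i - j|),
                       (r_p)_i = gamma(i),   i,j = 1..p.
Substitute the sample gammas (Toeplitz matrix and right-hand side of size 2):
  Gamma_p = [[5.5529, 1.3789], [1.3789, 5.5529]]
  r_p     = [1.3789, -2.1691]
Written out:
  5.5529 phi_1 + 1.3789 phi_2 = 1.3789
  1.3789 phi_1 + 5.5529 phi_2 = -2.1691
Solve by Cramer's rule:
  det = gamma(0)^2 - gamma(1)^2 = (5.5529)^2 - (1.3789)^2 = 30.83469841 - 1.90136521 = 28.9333332
  phi_hat_1 = [gamma(1) gamma(0) - gamma(1) gamma(2)] / det = [(1.3789)(5.5529) - (1.3789)(-2.1691)] / 28.9333332 = 10.6478658 / 28.9333332 = 0.368
  phi_hat_2 = [gamma(0) gamma(2) - gamma(1)^2] / det = [(5.5529)(-2.1691) - (1.3789)^2] / 28.9333332 = -13.9461606 / 28.9333332 = -0.482
So phi_hat = [0.3680, -0.4820].
Therefore phi_hat_2 = -0.4820.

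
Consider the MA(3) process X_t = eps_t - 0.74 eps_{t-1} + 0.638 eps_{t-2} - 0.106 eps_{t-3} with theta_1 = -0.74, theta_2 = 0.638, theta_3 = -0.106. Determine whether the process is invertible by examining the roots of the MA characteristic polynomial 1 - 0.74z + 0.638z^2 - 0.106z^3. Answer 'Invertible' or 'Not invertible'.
\text{Invertible}

The MA(q) characteristic polynomial is P(z) = 1 - 0.74z + 0.638z^2 - 0.106z^3.
Invertibility requires all roots to lie outside the unit circle, i.e. |z| > 1 for every root.
Degree 3: look for a simple real root z0 first, then factor out (1 - z/z0) and solve the remaining quadratic.
Testing z0 = 5: P(5) = 1 + (-0.74)(5) + (0.638)(5)^2 + (-0.106)(5)^3
  = 1 + (-3.7) + (15.95) + (-13.25) = 0.  So z_0 = 5 is a root, |z_0| = 5.
Divide out the factor (1 - 0.2 z) = (1 - z/z0) (since 1/z0 = 0.2):
  P(z) = (1 - 0.2 z)(1 + (-0.54) z + (0.53) z^2)
  [check: z-coef -0.54 - (0.2) = -0.74; z^2-coef 0.53 - (0.2)(-0.54) = 0.638; z^3-coef -(0.2)(0.53) = -0.106.]
Remaining roots from the quadratic factor 1 + (-0.54) z + (0.53) z^2:
  Set 1 + (-0.54) z + (0.53) z^2 = 0, i.e. a z^2 + b z + c = 0 with a = 0.53, b = -0.54, c = 1.
  Discriminant D = b^2 - 4ac = (-0.54)^2 - 4*(0.53)*1 = 0.2916 - (2.12) = -1.8284.
  D < 0, so the roots are the complex-conjugate pair z = (-b +/- i sqrt(-D)) / (2a) = 0.5094 +/- 1.2756i.
  For a conjugate pair |z|^2 = z * conj(z) = (product of roots) = c/a = 1/(0.53) = 1.886792, so |z| = sqrt(1.886792) = 1.3736 for both roots.
Moduli of all roots: 5.0000, 1.3736, 1.3736.
All moduli strictly greater than 1? Yes.
Verdict: Invertible.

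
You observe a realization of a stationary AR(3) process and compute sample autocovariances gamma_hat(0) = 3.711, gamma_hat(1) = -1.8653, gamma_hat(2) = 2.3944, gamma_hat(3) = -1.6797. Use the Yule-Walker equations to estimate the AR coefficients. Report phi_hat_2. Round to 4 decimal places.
\hat\phi_{2} = 0.5100

The Yule-Walker equations for an AR(p) process read, in matrix form,
  Gamma_p phi = r_p,   with   (Gamma_p)_{ij} = gamma(|i - j|),
                       (r_p)_i = gamma(i),   i,j = 1..p.
Substitute the sample gammas (Toeplitz matrix and right-hand side of size 3):
  Gamma_p = [[3.711, -1.8653, 2.3944], [-1.8653, 3.711, -1.8653], [2.3944, -1.8653, 3.711]]
  r_p     = [-1.8653, 2.3944, -1.6797]
Written out (R1..R3):
  (R1) 3.711 phi_1 - 1.8653 phi_2 + 2.3944 phi_3 = -1.8653
  (R2) -1.8653 phi_1 + 3.711 phi_2 - 1.8653 phi_3 = 2.3944
  (R3) 2.3944 phi_1 - 1.8653 phi_2 + 3.711 phi_3 = -1.6797
Gaussian elimination:
  R2 <- R2 - (-1.8653/3.711) R1 = R2 - (-0.502641) R1:  2.773424 phi_2 - 0.661777 phi_3 = 1.456824
  R3 <- R3 - (2.3944/3.711) R1 = R3 - (0.645217) R1:  -0.661777 phi_2 + 2.166093 phi_3 = -0.476177
  R3 <- R3 - (-0.661777/2.773424) R2 = R3 - (-0.238614) R2:  2.008184 phi_3 = -0.128559
Back-substitution:
  phi_hat_3 = -0.128559 / 2.008184 = -0.064017
  phi_hat_2 = (1.456824 - (-0.661777)(-0.064017)) / 2.773424 = 0.510005
  phi_hat_1 = (-1.8653 - (-1.8653)(0.510005) - (2.3944)(-0.064017)) / 3.711 = -0.204987
So phi_hat = [-0.2050, 0.5100, -0.0640].
Therefore phi_hat_2 = 0.5100.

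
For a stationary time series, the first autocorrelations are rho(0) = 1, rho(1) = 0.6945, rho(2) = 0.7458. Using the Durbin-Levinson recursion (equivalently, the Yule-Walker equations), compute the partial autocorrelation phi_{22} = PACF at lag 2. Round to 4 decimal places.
\phi_{22} = 0.5090

The PACF at lag k is phi_{kk}, the last component of the solution
to the Yule-Walker system G_k phi = r_k where
  (G_k)_{ij} = rho(|i - j|), (r_k)_i = rho(i), i,j = 1..k.
Equivalently, Durbin-Levinson gives phi_{kk} iteratively:
  phi_{11} = rho(1)
  phi_{kk} = [rho(k) - sum_{j=1..k-1} phi_{k-1,j} rho(k-j)]
            / [1 - sum_{j=1..k-1} phi_{k-1,j} rho(j)],
  phi_{k,j} = phi_{k-1,j} - phi_{kk} phi_{k-1,k-j},  j = 1..k-1.
Step k = 1:
  phi_11 = rho(1) = 0.6945.
Step k = 2:
  phi_22 = [rho(2) - phi_11 rho(1)] / [1 - phi_11 rho(1)] = [0.7458 - (0.6945)(0.6945)] / [1 - (0.6945)(0.6945)]
         = 0.26346975 / 0.51766975 = 0.509.
Therefore phi_{22} = 0.5090.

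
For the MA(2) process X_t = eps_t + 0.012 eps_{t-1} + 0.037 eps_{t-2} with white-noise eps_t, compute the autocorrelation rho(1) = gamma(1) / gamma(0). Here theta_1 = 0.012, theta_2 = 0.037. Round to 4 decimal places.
\rho(1) = 0.0124

For an MA(q) process with theta_0 = 1, the autocovariance is
  gamma(k) = sigma^2 * sum_{i=0..q-k} theta_i * theta_{i+k},
and rho(k) = gamma(k) / gamma(0). Sigma^2 cancels.
  numerator   = (1)*(0.012) + (0.012)*(0.037) = 0.012444.
  denominator = (1)^2 + (0.012)^2 + (0.037)^2 = 1.001513.
  rho(1) = 0.012444 / 1.001513 = 0.0124.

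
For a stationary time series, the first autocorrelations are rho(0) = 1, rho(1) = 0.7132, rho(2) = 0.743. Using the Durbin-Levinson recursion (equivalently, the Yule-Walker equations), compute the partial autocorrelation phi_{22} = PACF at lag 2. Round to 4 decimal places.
\phi_{22} = 0.4769

The PACF at lag k is phi_{kk}, the last component of the solution
to the Yule-Walker system G_k phi = r_k where
  (G_k)_{ij} = rho(|i - j|), (r_k)_i = rho(i), i,j = 1..k.
Equivalently, Durbin-Levinson gives phi_{kk} iteratively:
  phi_{11} = rho(1)
  phi_{kk} = [rho(k) - sum_{j=1..k-1} phi_{k-1,j} rho(k-j)]
            / [1 - sum_{j=1..k-1} phi_{k-1,j} rho(j)],
  phi_{k,j} = phi_{k-1,j} - phi_{kk} phi_{k-1,k-j},  j = 1..k-1.
Step k = 1:
  phi_11 = rho(1) = 0.7132.
Step k = 2:
  phi_22 = [rho(2) - phi_11 rho(1)] / [1 - phi_11 rho(1)] = [0.743 - (0.7132)(0.7132)] / [1 - (0.7132)(0.7132)]
         = 0.23434576 / 0.49134576 = 0.4769.
Therefore phi_{22} = 0.4769.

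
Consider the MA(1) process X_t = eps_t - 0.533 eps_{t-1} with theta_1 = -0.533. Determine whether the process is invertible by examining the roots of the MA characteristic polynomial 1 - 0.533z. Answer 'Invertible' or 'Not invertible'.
\text{Invertible}

The MA(q) characteristic polynomial is P(z) = 1 - 0.533z.
Invertibility requires all roots to lie outside the unit circle, i.e. |z| > 1 for every root.
This is linear in z: 1 + (-0.533) z = 0  =>  z = -1/(-0.533) = 1.876173,  |z| = 1.876173.
Moduli of all roots: 1.8762.
All moduli strictly greater than 1? Yes.
Verdict: Invertible.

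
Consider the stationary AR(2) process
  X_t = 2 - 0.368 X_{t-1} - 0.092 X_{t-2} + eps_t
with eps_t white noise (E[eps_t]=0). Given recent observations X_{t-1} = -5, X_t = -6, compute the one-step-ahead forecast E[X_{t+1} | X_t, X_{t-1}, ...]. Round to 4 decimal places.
E[X_{t+1} \mid \mathcal F_t] = 4.6680

For an AR(p) model X_t = c + sum_i phi_i X_{t-i} + eps_t, the
one-step-ahead conditional mean is
  E[X_{t+1} | X_t, ...] = c + sum_i phi_i X_{t+1-i}.
Substitute known values:
  E[X_{t+1} | ...] = 2 + (-0.368) * (-6) + (-0.092) * (-5)
                   = 4.6680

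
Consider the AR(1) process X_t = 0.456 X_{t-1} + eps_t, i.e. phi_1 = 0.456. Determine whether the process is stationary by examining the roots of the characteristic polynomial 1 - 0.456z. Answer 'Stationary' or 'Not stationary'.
\text{Stationary}

The AR(p) characteristic polynomial is P(z) = 1 - 0.456z.
Stationarity requires all roots to lie outside the unit circle, i.e. |z| > 1 for every root.
This is linear in z: 1 + (-0.456) z = 0  =>  z = -1/(-0.456) = 2.192982,  |z| = 2.192982.
Moduli of all roots: 2.1930.
All moduli strictly greater than 1? Yes.
Verdict: Stationary.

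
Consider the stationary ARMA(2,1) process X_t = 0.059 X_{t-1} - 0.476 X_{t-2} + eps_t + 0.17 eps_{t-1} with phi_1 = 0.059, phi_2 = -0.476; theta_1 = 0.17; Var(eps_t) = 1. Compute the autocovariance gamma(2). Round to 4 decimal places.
\gamma(2) = -0.6326

Multiply the model equation by X_{t-k} and take expectations. With theta_0 = psi_0 = 1 and psi_j the MA(infinity) weights, this gives
  gamma(k) - sum_i phi_i gamma(k-i) = c_k,
  c_k = sigma^2 * sum_{j=k..q} theta_j psi_{j-k}   (c_k = 0 for k > q),
using gamma(-m) = gamma(m).
psi-weights needed (psi_j = theta_j + sum_i phi_i psi_{j-i}):
  psi_1 = theta_1 + phi_1 = 0.17 + (0.059) = 0.229
Right-hand sides:
  c_0 = sigma^2 (1 + theta_1 psi_1) = 1 * (1 + (0.17)(0.229)) = 1 * 1.03893 = 1.03893
  c_1 = sigma^2 theta_1 = 1 * (0.17) = 0.17
  c_2 = 0
Equations for k = 0, 1, 2 (AR order 2, c_2 = 0):
  (E0) gamma(0) = phi_1 gamma(1) + phi_2 gamma(2) + c_0
  (E1) gamma(1) = phi_1 gamma(0) + phi_2 gamma(1) + c_1
  (E2) gamma(2) = phi_1 gamma(1) + phi_2 gamma(0)
From (E1): gamma(1) = A gamma(0) + B with
  A = phi_1 / (1 - phi_2) = 0.059 / 1.476 = 0.039973,   B = c_1 / (1 - phi_2) = 0.17 / 1.476 = 0.115176.
Insert (E2) into (E0): gamma(0) (1 - phi_2^2) = phi_1 (1 + phi_2) gamma(1) + c_0.
  phi_1 (1 + phi_2) = (0.059)(0.524) = 0.030916,   1 - phi_2^2 = 0.773424.
Replace gamma(1) by A gamma(0) + B and collect gamma(0):
  gamma(0) [0.773424 - (0.030916)(0.039973)] = (0.030916)(0.115176) + 1.03893
  gamma(0) * 0.772188 = 1.042491
  gamma(0) = 1.042491 / 0.772188 = 1.350048.
  gamma(1) = A gamma(0) + B = (0.039973)(1.350048) + (0.115176) = 0.169141.
  gamma(2) = phi_1 gamma(1) + phi_2 gamma(0) = (0.059)(0.169141) + (-0.476)(1.350048) = -0.632643.
Therefore gamma(2) = -0.6326 (to 4 decimal places).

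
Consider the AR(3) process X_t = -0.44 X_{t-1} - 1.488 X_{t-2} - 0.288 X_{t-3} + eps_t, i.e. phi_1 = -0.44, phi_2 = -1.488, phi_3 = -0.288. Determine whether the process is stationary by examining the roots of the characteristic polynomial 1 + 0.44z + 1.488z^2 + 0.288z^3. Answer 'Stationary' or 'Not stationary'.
\text{Not stationary}

The AR(p) characteristic polynomial is P(z) = 1 + 0.44z + 1.488z^2 + 0.288z^3.
Stationarity requires all roots to lie outside the unit circle, i.e. |z| > 1 for every root.
Degree 3: look for a simple real root z0 first, then factor out (1 - z/z0) and solve the remaining quadratic.
Testing z0 = -5: P(-5) = 1 + (0.44)(-5) + (1.488)(-5)^2 + (0.288)(-5)^3
  = 1 + (-2.2) + (37.2) + (-36) = 0.  So z_0 = -5 is a root, |z_0| = 5.
Divide out the factor (1 + 0.2 z) = (1 - z/z0) (since 1/z0 = -0.2):
  P(z) = (1 + 0.2 z)(1 + (0.24) z + (1.44) z^2)
  [check: z-coef 0.24 - (-0.2) = 0.44; z^2-coef 1.44 - (-0.2)(0.24) = 1.488; z^3-coef -(-0.2)(1.44) = 0.288.]
Remaining roots from the quadratic factor 1 + (0.24) z + (1.44) z^2:
  Set 1 + (0.24) z + (1.44) z^2 = 0, i.e. a z^2 + b z + c = 0 with a = 1.44, b = 0.24, c = 1.
  Discriminant D = b^2 - 4ac = (0.24)^2 - 4*(1.44)*1 = 0.0576 - (5.76) = -5.7024.
  D < 0, so the roots are the complex-conjugate pair z = (-b +/- i sqrt(-D)) / (2a) = -0.0833 +/- 0.8292i.
  For a conjugate pair |z|^2 = z * conj(z) = (product of roots) = c/a = 1/(1.44) = 0.694444, so |z| = sqrt(0.694444) = 0.8333 for both roots.
Moduli of all roots: 5.0000, 0.8333, 0.8333.
All moduli strictly greater than 1? No.
Verdict: Not stationary.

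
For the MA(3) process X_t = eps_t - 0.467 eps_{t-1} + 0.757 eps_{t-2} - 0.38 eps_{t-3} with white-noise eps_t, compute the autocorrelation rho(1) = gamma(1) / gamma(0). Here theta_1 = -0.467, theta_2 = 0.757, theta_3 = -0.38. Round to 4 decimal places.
\rho(1) = -0.5725

For an MA(q) process with theta_0 = 1, the autocovariance is
  gamma(k) = sigma^2 * sum_{i=0..q-k} theta_i * theta_{i+k},
and rho(k) = gamma(k) / gamma(0). Sigma^2 cancels.
  numerator   = (1)*(-0.467) + (-0.467)*(0.757) + (0.757)*(-0.38) = -1.108179.
  denominator = (1)^2 + (-0.467)^2 + (0.757)^2 + (-0.38)^2 = 1.935538.
  rho(1) = -1.108179 / 1.935538 = -0.5725.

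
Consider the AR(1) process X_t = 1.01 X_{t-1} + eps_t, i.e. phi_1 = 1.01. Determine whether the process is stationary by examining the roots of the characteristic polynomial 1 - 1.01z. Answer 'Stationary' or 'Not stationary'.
\text{Not stationary}

The AR(p) characteristic polynomial is P(z) = 1 - 1.01z.
Stationarity requires all roots to lie outside the unit circle, i.e. |z| > 1 for every root.
This is linear in z: 1 + (-1.01) z = 0  =>  z = -1/(-1.01) = 0.990099,  |z| = 0.990099.
Moduli of all roots: 0.9901.
All moduli strictly greater than 1? No.
Verdict: Not stationary.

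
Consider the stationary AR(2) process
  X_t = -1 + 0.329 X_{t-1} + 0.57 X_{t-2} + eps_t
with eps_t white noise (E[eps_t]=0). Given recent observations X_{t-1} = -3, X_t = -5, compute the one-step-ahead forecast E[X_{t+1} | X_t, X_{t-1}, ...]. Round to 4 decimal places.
E[X_{t+1} \mid \mathcal F_t] = -4.3550

For an AR(p) model X_t = c + sum_i phi_i X_{t-i} + eps_t, the
one-step-ahead conditional mean is
  E[X_{t+1} | X_t, ...] = c + sum_i phi_i X_{t+1-i}.
Substitute known values:
  E[X_{t+1} | ...] = -1 + (0.329) * (-5) + (0.57) * (-3)
                   = -4.3550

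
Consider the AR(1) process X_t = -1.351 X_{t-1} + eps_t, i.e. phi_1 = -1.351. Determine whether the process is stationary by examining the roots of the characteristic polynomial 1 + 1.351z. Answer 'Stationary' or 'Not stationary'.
\text{Not stationary}

The AR(p) characteristic polynomial is P(z) = 1 + 1.351z.
Stationarity requires all roots to lie outside the unit circle, i.e. |z| > 1 for every root.
This is linear in z: 1 + (1.351) z = 0  =>  z = -1/(1.351) = -0.740192,  |z| = 0.740192.
Moduli of all roots: 0.7402.
All moduli strictly greater than 1? No.
Verdict: Not stationary.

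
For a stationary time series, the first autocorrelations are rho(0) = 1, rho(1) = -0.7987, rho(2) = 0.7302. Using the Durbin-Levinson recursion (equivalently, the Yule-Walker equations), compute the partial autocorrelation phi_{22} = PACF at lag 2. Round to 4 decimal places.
\phi_{22} = 0.2549

The PACF at lag k is phi_{kk}, the last component of the solution
to the Yule-Walker system G_k phi = r_k where
  (G_k)_{ij} = rho(|i - j|), (r_k)_i = rho(i), i,j = 1..k.
Equivalently, Durbin-Levinson gives phi_{kk} iteratively:
  phi_{11} = rho(1)
  phi_{kk} = [rho(k) - sum_{j=1..k-1} phi_{k-1,j} rho(k-j)]
            / [1 - sum_{j=1..k-1} phi_{k-1,j} rho(j)],
  phi_{k,j} = phi_{k-1,j} - phi_{kk} phi_{k-1,k-j},  j = 1..k-1.
Step k = 1:
  phi_11 = rho(1) = -0.7987.
Step k = 2:
  phi_22 = [rho(2) - phi_11 rho(1)] / [1 - phi_11 rho(1)] = [0.7302 - (-0.7987)(-0.7987)] / [1 - (-0.7987)(-0.7987)]
         = 0.09227831 / 0.36207831 = 0.2549.
Therefore phi_{22} = 0.2549.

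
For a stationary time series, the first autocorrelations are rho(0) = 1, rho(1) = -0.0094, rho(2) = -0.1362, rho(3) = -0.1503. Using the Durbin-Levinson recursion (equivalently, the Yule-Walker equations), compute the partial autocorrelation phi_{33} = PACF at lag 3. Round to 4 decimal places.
\phi_{33} = -0.1559

The PACF at lag k is phi_{kk}, the last component of the solution
to the Yule-Walker system G_k phi = r_k where
  (G_k)_{ij} = rho(|i - j|), (r_k)_i = rho(i), i,j = 1..k.
Equivalently, Durbin-Levinson gives phi_{kk} iteratively:
  phi_{11} = rho(1)
  phi_{kk} = [rho(k) - sum_{j=1..k-1} phi_{k-1,j} rho(k-j)]
            / [1 - sum_{j=1..k-1} phi_{k-1,j} rho(j)],
  phi_{k,j} = phi_{k-1,j} - phi_{kk} phi_{k-1,k-j},  j = 1..k-1.
Step k = 1:
  phi_11 = rho(1) = -0.0094.
Step k = 2:
  phi_22 = [rho(2) - phi_11 rho(1)] / [1 - phi_11 rho(1)] = [-0.1362 - (-0.0094)(-0.0094)] / [1 - (-0.0094)(-0.0094)]
         = -0.13628836 / 0.99991164 = -0.1363.
  Update: phi_21 = phi_11 - phi_22 phi_11 = -0.0094 - (-0.1363)(-0.0094) = -0.010681.
Step k = 3:
  phi_33 = [rho(3) - phi_21 rho(2) - phi_22 rho(1)] / [1 - phi_21 rho(1) - phi_22 rho(2)]
    numerator   = -0.1503 - (-0.010681)(-0.1362) - (-0.1363)(-0.0094) = -0.15303601
    denominator = 1 - (-0.010681)(-0.0094) - (-0.1363)(-0.1362) = 0.98133548
  phi_33 = -0.15303601 / 0.98133548 = -0.1559.
Therefore phi_{33} = -0.1559.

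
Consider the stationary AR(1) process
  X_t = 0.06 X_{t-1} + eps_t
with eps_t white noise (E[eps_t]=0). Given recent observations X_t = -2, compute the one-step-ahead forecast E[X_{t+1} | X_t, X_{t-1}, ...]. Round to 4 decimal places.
E[X_{t+1} \mid \mathcal F_t] = -0.1200

For an AR(p) model X_t = c + sum_i phi_i X_{t-i} + eps_t, the
one-step-ahead conditional mean is
  E[X_{t+1} | X_t, ...] = c + sum_i phi_i X_{t+1-i}.
Substitute known values:
  E[X_{t+1} | ...] = (0.06) * (-2)
                   = -0.1200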